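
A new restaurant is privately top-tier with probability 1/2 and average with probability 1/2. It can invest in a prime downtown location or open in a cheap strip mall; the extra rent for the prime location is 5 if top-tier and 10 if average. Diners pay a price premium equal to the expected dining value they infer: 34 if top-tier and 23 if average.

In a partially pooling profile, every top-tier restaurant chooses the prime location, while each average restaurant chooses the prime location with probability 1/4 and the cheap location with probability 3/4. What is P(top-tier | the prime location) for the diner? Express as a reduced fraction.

4/5

P(the prime location) = (1/2)·1 + (1/2)·(1/4) = 5/8.
By Bayes' rule, P(top-tier | the prime location) = (1/2) / (5/8) = 4/5.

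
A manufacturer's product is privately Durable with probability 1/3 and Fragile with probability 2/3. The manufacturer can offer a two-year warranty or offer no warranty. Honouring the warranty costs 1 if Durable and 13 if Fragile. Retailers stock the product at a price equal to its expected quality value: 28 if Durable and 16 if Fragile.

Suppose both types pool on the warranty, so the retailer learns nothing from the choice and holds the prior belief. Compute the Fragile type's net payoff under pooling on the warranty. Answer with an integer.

Pooled price = 1/3·28 + 2/3·16 = 20.
Fragile pays cost 13 for the warranty, so net payoff = 20 − 13 = 7.

7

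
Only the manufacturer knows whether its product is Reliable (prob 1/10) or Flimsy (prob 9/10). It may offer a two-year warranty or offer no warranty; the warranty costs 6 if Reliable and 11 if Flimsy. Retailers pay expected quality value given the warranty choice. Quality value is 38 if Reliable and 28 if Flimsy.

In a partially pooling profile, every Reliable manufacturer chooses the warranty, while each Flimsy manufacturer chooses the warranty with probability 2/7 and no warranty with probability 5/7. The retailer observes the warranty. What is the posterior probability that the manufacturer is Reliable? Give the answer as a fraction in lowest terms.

P(the warranty) = (1/10)·1 + (9/10)·(2/7) = 5/14.
By Bayes' rule, P(Reliable | the warranty) = (1/10) / (5/14) = 7/25.

7/25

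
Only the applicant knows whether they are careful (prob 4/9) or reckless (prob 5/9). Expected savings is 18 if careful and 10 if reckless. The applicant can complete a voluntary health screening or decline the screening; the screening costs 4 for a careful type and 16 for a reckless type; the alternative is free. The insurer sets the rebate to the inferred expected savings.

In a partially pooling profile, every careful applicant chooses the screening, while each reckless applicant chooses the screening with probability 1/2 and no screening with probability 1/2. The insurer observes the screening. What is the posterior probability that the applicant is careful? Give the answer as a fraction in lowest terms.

8/13

P(the screening) = (4/9)·1 + (5/9)·(1/2) = 13/18.
By Bayes' rule, P(careful | the screening) = (4/9) / (13/18) = 8/13.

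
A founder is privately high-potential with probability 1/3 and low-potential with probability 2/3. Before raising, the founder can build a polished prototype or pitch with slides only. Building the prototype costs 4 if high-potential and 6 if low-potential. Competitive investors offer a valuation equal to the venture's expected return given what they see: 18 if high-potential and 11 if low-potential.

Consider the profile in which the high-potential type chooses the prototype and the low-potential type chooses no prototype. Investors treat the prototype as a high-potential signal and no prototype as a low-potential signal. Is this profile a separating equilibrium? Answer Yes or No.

Under these beliefs, the prototype earns valuation 18 and no prototype earns valuation 11.
high-potential: the prototype nets 18 − 4 = 14; no prototype nets 11. high-potential prefers the prototype.
low-potential: the prototype nets 18 − 6 = 12; no prototype nets 11. low-potential would deviate to the prototype.
low-potential has a profitable deviation, so the profile is not an equilibrium.

No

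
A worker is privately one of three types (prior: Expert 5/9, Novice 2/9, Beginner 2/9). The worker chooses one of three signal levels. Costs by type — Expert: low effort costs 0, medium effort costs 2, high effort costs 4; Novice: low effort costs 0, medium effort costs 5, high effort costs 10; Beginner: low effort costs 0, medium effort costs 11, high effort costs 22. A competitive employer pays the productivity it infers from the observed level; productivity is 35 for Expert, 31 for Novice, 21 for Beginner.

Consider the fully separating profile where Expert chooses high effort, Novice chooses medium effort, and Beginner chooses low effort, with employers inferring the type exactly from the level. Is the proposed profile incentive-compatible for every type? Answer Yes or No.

Yes

Separating wages: high effort → 35, medium effort → 31, low effort → 21.
Expert (assigned high effort): low effort: 21 − 0 = 21; medium effort: 31 − 2 = 29; high effort: 35 − 4 = 31. Expert stays.
Novice (assigned medium effort): low effort: 21 − 0 = 21; medium effort: 31 − 5 = 26; high effort: 35 − 10 = 25. Novice stays.
Beginner (assigned low effort): low effort: 21 − 0 = 21; medium effort: 31 − 11 = 20; high effort: 35 − 22 = 13. Beginner stays.
Every type prefers its assigned level; separation holds.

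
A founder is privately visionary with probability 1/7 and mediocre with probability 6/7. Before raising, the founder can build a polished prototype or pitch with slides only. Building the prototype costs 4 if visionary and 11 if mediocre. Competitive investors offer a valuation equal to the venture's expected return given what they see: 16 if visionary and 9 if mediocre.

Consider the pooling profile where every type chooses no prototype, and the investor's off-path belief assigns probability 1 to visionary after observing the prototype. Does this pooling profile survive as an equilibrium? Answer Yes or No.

No

On path, the investor holds the prior and pays 1/7·16 + 6/7·9 = 10. Off path (the prototype), believing visionary, it pays 16.
visionary: no prototype nets 10; the prototype nets 16 − 4 = 12. visionary would deviate.
mediocre: no prototype nets 10; the prototype nets 16 − 11 = 5. mediocre stays.
A type deviates, so pooling fails.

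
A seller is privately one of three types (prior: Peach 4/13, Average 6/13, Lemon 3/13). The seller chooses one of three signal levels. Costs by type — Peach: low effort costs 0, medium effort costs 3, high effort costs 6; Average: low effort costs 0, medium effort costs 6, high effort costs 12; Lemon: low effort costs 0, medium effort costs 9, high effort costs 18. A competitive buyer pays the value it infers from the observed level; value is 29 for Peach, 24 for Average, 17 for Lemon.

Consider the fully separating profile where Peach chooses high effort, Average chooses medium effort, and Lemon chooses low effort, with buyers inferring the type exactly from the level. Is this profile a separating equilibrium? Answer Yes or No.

Separating prices: high effort → 29, medium effort → 24, low effort → 17.
Peach (assigned high effort): low effort: 17 − 0 = 17; medium effort: 24 − 3 = 21; high effort: 29 − 6 = 23. Peach stays.
Average (assigned medium effort): low effort: 17 − 0 = 17; medium effort: 24 − 6 = 18; high effort: 29 − 12 = 17. Average stays.
Lemon (assigned low effort): low effort: 17 − 0 = 17; medium effort: 24 − 9 = 15; high effort: 29 − 18 = 11. Lemon stays.
Every type prefers its assigned level; separation holds.

Yes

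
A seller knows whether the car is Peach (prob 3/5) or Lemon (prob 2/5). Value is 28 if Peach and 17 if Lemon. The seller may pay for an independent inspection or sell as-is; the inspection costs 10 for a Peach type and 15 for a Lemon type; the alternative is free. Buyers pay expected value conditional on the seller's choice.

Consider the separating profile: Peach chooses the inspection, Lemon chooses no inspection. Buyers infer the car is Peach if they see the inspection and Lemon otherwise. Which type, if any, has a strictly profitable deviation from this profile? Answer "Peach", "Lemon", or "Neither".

The inspection pays 28; no inspection pays 17.
Peach: assigned the inspection, nets 28 − 10 = 18; deviating to no inspection nets 17.
Lemon: assigned no inspection, nets 17; deviating to the inspection nets 28 − 15 = 13.
Both types strictly prefer their assigned action; no profitable deviation.

Neither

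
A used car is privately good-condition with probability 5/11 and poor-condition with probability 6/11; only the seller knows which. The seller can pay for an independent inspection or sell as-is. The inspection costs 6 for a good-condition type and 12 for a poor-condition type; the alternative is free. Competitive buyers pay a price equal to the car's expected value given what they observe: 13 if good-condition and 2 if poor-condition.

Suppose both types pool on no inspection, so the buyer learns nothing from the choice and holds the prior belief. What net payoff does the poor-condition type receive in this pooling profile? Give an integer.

7

Pooled price = 5/11·13 + 6/11·2 = 7.
poor-condition pays no cost for no inspection, so net payoff = 7.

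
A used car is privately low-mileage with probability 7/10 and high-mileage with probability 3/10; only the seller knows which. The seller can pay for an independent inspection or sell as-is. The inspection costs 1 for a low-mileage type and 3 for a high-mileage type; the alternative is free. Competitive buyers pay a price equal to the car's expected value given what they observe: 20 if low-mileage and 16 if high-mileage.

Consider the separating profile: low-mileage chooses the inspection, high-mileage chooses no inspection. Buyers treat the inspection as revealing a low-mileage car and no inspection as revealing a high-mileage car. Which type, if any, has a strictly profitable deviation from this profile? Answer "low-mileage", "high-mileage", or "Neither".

high-mileage

The inspection pays 20; no inspection pays 16.
low-mileage: assigned the inspection, nets 20 − 1 = 19; deviating to no inspection nets 16.
high-mileage: assigned no inspection, nets 16; deviating to the inspection nets 20 − 3 = 17.
The high-mileage type gains 1 by deviating.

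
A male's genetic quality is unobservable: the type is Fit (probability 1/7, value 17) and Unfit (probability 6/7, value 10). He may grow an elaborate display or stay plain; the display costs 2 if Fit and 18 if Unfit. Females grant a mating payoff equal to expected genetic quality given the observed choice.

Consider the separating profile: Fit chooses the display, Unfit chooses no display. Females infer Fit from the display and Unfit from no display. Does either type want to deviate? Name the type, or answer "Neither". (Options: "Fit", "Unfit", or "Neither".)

The display pays 17; no display pays 10.
Fit: assigned the display, nets 17 − 2 = 15; deviating to no display nets 10.
Unfit: assigned no display, nets 10; deviating to the display nets 17 − 18 = -1.
Both types strictly prefer their assigned action; no profitable deviation.

Neither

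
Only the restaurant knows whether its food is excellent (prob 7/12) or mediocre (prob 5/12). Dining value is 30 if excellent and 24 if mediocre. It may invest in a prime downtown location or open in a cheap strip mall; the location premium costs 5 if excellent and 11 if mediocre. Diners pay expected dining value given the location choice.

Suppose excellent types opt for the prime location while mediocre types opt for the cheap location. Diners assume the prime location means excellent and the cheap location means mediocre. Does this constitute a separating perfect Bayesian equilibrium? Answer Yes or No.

Under these beliefs, the prime location earns price premium 30 and the cheap location earns price premium 24.
excellent: the prime location nets 30 − 5 = 25; the cheap location nets 24. excellent prefers the prime location.
mediocre: the prime location nets 30 − 11 = 19; the cheap location nets 24. mediocre prefers the cheap location.
Neither type deviates, so the separating profile is an equilibrium.

Yes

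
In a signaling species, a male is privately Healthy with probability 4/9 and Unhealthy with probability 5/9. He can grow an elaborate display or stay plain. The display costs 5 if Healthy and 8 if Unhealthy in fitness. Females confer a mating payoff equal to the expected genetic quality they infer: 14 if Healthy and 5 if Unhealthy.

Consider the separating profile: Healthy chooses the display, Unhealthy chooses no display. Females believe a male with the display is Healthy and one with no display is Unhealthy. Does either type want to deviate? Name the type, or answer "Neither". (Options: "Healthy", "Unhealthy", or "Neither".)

The display pays 14; no display pays 5.
Healthy: assigned the display, nets 14 − 5 = 9; deviating to no display nets 5.
Unhealthy: assigned no display, nets 5; deviating to the display nets 14 − 8 = 6.
The Unhealthy type gains 1 by deviating.

Unhealthy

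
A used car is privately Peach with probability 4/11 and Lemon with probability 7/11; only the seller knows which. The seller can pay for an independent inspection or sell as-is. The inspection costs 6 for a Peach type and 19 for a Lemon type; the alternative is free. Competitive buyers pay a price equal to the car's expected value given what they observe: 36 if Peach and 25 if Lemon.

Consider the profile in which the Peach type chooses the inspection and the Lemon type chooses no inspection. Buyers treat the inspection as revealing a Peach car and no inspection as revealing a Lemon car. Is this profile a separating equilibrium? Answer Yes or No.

Under these beliefs, the inspection earns price 36 and no inspection earns price 25.
Peach: the inspection nets 36 − 6 = 30; no inspection nets 25. Peach prefers the inspection.
Lemon: the inspection nets 36 − 19 = 17; no inspection nets 25. Lemon prefers no inspection.
Neither type deviates, so the separating profile is an equilibrium.

Yes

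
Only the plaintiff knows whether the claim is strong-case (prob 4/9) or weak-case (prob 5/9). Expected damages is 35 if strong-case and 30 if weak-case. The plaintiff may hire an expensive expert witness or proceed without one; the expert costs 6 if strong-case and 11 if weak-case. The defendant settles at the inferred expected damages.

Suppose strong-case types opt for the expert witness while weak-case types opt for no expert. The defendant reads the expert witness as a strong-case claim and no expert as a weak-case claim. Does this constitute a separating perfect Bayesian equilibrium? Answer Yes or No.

Under these beliefs, the expert witness earns settlement 35 and no expert earns settlement 30.
strong-case: the expert witness nets 35 − 6 = 29; no expert nets 30. strong-case would deviate to no expert.
weak-case: the expert witness nets 35 − 11 = 24; no expert nets 30. weak-case prefers no expert.
strong-case has a profitable deviation, so the profile is not an equilibrium.

No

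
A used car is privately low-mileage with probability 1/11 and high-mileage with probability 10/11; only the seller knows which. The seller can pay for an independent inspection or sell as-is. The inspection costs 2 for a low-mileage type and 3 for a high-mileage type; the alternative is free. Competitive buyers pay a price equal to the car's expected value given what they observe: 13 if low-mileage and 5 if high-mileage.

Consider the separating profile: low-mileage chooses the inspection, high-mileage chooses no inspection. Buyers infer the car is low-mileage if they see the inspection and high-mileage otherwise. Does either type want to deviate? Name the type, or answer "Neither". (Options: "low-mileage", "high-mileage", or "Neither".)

high-mileage

The inspection pays 13; no inspection pays 5.
low-mileage: assigned the inspection, nets 13 − 2 = 11; deviating to no inspection nets 5.
high-mileage: assigned no inspection, nets 5; deviating to the inspection nets 13 − 3 = 10.
The high-mileage type gains 5 by deviating.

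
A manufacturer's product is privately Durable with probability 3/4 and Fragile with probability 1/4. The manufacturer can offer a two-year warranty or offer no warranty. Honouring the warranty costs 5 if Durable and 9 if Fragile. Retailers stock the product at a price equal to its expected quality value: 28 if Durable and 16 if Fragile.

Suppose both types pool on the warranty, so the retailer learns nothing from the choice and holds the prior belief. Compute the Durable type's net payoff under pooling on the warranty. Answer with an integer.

20

Pooled price = 3/4·28 + 1/4·16 = 25.
Durable pays cost 5 for the warranty, so net payoff = 25 − 5 = 20.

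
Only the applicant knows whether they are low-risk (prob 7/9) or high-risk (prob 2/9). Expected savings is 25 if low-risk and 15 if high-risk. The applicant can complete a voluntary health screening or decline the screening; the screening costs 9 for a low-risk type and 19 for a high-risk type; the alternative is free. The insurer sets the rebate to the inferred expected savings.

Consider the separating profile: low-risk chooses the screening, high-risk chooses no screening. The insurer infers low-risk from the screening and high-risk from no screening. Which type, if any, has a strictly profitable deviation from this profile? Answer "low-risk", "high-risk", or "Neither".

Neither

The screening pays 25; no screening pays 15.
low-risk: assigned the screening, nets 25 − 9 = 16; deviating to no screening nets 15.
high-risk: assigned no screening, nets 15; deviating to the screening nets 25 − 19 = 6.
Both types strictly prefer their assigned action; no profitable deviation.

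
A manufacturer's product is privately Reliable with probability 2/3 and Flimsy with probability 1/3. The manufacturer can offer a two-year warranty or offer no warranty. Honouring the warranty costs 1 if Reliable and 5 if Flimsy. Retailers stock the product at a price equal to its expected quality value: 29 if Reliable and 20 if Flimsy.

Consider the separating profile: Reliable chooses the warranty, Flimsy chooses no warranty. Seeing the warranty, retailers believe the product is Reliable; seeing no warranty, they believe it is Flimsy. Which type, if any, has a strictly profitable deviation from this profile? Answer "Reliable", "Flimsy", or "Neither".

The warranty pays 29; no warranty pays 20.
Reliable: assigned the warranty, nets 29 − 1 = 28; deviating to no warranty nets 20.
Flimsy: assigned no warranty, nets 20; deviating to the warranty nets 29 − 5 = 24.
The Flimsy type gains 4 by deviating.

Flimsy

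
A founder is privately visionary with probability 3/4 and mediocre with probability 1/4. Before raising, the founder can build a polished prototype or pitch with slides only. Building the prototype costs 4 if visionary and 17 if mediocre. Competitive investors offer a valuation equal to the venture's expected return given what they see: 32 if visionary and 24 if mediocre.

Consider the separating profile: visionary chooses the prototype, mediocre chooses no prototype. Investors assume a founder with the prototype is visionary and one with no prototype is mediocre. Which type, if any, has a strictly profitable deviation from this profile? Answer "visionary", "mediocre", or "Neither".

Neither

The prototype pays 32; no prototype pays 24.
visionary: assigned the prototype, nets 32 − 4 = 28; deviating to no prototype nets 24.
mediocre: assigned no prototype, nets 24; deviating to the prototype nets 32 − 17 = 15.
Both types strictly prefer their assigned action; no profitable deviation.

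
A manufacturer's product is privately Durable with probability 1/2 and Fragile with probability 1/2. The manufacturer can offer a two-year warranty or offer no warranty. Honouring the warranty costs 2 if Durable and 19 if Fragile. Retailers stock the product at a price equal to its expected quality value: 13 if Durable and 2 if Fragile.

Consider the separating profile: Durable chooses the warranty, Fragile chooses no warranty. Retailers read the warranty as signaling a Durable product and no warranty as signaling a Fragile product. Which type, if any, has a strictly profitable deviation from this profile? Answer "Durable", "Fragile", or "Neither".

The warranty pays 13; no warranty pays 2.
Durable: assigned the warranty, nets 13 − 2 = 11; deviating to no warranty nets 2.
Fragile: assigned no warranty, nets 2; deviating to the warranty nets 13 − 19 = -6.
Both types strictly prefer their assigned action; no profitable deviation.

Neither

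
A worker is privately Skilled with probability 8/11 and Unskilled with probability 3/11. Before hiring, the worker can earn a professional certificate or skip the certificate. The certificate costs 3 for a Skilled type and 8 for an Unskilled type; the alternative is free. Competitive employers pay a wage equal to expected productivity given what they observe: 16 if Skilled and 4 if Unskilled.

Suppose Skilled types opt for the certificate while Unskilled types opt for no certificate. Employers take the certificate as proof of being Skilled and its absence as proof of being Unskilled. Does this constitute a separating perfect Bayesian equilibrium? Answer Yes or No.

Under these beliefs, the certificate earns wage 16 and no certificate earns wage 4.
Skilled: the certificate nets 16 − 3 = 13; no certificate nets 4. Skilled prefers the certificate.
Unskilled: the certificate nets 16 − 8 = 8; no certificate nets 4. Unskilled would deviate to the certificate.
Unskilled has a profitable deviation, so the profile is not an equilibrium.

No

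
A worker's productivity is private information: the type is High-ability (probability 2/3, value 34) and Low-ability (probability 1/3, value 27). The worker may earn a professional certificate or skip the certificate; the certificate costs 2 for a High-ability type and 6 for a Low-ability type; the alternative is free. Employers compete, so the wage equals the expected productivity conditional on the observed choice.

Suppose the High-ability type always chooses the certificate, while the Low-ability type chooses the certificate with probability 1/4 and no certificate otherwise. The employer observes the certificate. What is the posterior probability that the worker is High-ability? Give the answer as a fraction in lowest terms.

8/9

P(the certificate) = (2/3)·1 + (1/3)·(1/4) = 3/4.
By Bayes' rule, P(High-ability | the certificate) = (2/3) / (3/4) = 8/9.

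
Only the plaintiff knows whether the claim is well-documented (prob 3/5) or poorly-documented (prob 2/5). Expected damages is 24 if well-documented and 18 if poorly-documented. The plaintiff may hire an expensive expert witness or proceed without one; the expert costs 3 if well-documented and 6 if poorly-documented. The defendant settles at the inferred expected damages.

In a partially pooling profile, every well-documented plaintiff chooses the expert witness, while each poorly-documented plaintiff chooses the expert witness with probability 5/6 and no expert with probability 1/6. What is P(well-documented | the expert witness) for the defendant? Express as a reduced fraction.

9/14

P(the expert witness) = (3/5)·1 + (2/5)·(5/6) = 14/15.
By Bayes' rule, P(well-documented | the expert witness) = (3/5) / (14/15) = 9/14.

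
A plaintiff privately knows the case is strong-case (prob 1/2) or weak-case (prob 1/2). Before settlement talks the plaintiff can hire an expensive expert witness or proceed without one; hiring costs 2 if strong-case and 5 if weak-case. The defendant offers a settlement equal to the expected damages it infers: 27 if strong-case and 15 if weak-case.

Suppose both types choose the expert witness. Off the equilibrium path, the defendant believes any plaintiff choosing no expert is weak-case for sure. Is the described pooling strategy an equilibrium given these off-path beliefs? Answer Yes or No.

On path, the defendant holds the prior and pays 1/2·27 + 1/2·15 = 21. Off path (no expert), believing weak-case, it pays 15.
strong-case: the expert witness nets 21 − 2 = 19; no expert nets 15. strong-case stays.
weak-case: the expert witness nets 21 − 5 = 16; no expert nets 15. weak-case stays.
No type deviates, so pooling is sustained.

Yes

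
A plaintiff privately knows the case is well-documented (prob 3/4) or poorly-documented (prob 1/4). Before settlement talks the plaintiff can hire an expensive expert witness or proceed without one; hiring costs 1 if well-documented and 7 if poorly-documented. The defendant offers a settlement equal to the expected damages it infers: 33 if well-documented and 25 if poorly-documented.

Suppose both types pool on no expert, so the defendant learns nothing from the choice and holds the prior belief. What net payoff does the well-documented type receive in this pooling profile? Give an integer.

31

Pooled settlement = 3/4·33 + 1/4·25 = 31.
well-documented pays no cost for no expert, so net payoff = 31.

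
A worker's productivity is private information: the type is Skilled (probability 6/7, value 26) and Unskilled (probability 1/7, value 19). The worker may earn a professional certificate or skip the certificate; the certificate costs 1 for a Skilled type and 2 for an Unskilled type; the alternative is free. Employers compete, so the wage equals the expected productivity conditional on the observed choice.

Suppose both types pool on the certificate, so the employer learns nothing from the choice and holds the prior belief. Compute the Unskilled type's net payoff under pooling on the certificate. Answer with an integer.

23

Pooled wage = 6/7·26 + 1/7·19 = 25.
Unskilled pays cost 2 for the certificate, so net payoff = 25 − 2 = 23.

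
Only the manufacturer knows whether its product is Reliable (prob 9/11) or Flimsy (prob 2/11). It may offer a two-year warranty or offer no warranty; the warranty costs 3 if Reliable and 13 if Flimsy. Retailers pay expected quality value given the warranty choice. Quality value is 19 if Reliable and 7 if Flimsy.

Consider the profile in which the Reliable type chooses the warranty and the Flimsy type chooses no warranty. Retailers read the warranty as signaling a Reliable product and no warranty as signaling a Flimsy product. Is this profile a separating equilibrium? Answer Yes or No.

Under these beliefs, the warranty earns price 19 and no warranty earns price 7.
Reliable: the warranty nets 19 − 3 = 16; no warranty nets 7. Reliable prefers the warranty.
Flimsy: the warranty nets 19 − 13 = 6; no warranty nets 7. Flimsy prefers no warranty.
Neither type deviates, so the separating profile is an equilibrium.

Yes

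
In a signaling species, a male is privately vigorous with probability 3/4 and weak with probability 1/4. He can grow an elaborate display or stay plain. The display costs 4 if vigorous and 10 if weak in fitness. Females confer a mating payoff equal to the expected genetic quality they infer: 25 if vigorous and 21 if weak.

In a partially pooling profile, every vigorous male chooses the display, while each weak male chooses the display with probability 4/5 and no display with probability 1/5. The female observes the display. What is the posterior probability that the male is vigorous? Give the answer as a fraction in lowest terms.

P(the display) = (3/4)·1 + (1/4)·(4/5) = 19/20.
By Bayes' rule, P(vigorous | the display) = (3/4) / (19/20) = 15/19.

15/19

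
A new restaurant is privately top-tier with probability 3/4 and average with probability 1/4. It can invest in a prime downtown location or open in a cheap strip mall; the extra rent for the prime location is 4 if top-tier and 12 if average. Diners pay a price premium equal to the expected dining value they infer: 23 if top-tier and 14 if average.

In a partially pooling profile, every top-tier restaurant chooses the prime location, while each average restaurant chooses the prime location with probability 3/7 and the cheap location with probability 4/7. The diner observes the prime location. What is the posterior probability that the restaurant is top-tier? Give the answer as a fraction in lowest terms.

7/8

P(the prime location) = (3/4)·1 + (1/4)·(3/7) = 6/7.
By Bayes' rule, P(top-tier | the prime location) = (3/4) / (6/7) = 7/8.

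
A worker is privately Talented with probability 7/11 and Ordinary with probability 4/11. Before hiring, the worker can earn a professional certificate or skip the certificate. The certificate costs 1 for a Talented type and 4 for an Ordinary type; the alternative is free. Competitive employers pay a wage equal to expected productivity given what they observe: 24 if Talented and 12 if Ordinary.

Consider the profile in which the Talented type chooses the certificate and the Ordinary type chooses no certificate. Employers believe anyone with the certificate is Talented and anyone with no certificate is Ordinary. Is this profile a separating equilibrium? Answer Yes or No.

No

Under these beliefs, the certificate earns wage 24 and no certificate earns wage 12.
Talented: the certificate nets 24 − 1 = 23; no certificate nets 12. Talented prefers the certificate.
Ordinary: the certificate nets 24 − 4 = 20; no certificate nets 12. Ordinary would deviate to the certificate.
Ordinary has a profitable deviation, so the profile is not an equilibrium.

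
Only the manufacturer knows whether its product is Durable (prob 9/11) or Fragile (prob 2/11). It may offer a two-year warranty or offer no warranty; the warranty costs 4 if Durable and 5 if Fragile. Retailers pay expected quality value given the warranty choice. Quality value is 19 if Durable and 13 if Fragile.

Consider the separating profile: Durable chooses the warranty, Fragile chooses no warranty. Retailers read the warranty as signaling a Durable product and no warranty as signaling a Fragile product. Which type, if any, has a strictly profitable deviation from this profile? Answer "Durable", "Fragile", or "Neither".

Fragile

The warranty pays 19; no warranty pays 13.
Durable: assigned the warranty, nets 19 − 4 = 15; deviating to no warranty nets 13.
Fragile: assigned no warranty, nets 13; deviating to the warranty nets 19 − 5 = 14.
The Fragile type gains 1 by deviating.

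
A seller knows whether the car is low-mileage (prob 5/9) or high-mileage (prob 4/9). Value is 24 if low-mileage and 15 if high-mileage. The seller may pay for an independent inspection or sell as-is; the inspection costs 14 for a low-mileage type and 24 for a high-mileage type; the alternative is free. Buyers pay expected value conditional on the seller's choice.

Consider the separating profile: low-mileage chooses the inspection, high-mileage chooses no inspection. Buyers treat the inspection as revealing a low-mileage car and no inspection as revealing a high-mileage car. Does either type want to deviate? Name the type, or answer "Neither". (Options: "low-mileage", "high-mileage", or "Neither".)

low-mileage

The inspection pays 24; no inspection pays 15.
low-mileage: assigned the inspection, nets 24 − 14 = 10; deviating to no inspection nets 15.
high-mileage: assigned no inspection, nets 15; deviating to the inspection nets 24 − 24 = 0.
The low-mileage type gains 5 by deviating.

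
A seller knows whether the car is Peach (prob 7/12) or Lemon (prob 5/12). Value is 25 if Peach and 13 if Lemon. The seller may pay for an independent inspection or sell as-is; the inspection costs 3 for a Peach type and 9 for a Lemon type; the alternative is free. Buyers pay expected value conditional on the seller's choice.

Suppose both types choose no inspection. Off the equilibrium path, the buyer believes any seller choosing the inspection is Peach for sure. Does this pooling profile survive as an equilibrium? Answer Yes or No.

No

On path, the buyer holds the prior and pays 7/12·25 + 5/12·13 = 20. Off path (the inspection), believing Peach, it pays 25.
Peach: no inspection nets 20; the inspection nets 25 − 3 = 22. Peach would deviate.
Lemon: no inspection nets 20; the inspection nets 25 − 9 = 16. Lemon stays.
A type deviates, so pooling fails.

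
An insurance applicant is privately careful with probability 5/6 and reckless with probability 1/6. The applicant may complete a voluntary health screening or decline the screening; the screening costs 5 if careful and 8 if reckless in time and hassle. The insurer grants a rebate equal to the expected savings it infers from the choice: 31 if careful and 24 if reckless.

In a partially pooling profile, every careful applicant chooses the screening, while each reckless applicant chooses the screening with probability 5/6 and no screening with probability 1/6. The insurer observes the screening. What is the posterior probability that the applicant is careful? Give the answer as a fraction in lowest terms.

6/7

P(the screening) = (5/6)·1 + (1/6)·(5/6) = 35/36.
By Bayes' rule, P(careful | the screening) = (5/6) / (35/36) = 6/7.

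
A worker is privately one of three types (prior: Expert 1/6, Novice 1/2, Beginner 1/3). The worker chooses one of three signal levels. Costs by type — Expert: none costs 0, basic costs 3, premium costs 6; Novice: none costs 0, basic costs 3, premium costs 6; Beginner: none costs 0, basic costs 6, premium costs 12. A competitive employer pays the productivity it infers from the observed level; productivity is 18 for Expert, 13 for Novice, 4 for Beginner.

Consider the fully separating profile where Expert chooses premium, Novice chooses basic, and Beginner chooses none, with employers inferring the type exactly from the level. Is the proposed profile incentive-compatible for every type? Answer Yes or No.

No

Separating wages: premium → 18, basic → 13, none → 4.
Expert (assigned premium): none: 4 − 0 = 4; basic: 13 − 3 = 10; premium: 18 − 6 = 12. Expert stays.
Novice (assigned basic): none: 4 − 0 = 4; basic: 13 − 3 = 10; premium: 18 − 6 = 12. Novice prefers premium.
Beginner (assigned none): none: 4 − 0 = 4; basic: 13 − 6 = 7; premium: 18 − 12 = 6. Beginner prefers basic.
At least one type deviates; the separating profile fails.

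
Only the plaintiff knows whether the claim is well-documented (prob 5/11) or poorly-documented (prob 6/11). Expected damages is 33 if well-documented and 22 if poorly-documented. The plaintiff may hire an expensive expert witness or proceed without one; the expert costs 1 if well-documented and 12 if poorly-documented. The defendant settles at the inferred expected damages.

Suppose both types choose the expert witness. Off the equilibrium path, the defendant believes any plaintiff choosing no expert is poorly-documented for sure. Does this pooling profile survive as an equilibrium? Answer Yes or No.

No

On path, the defendant holds the prior and pays 5/11·33 + 6/11·22 = 27. Off path (no expert), believing poorly-documented, it pays 22.
well-documented: the expert witness nets 27 − 1 = 26; no expert nets 22. well-documented stays.
poorly-documented: the expert witness nets 27 − 12 = 15; no expert nets 22. poorly-documented would deviate.
A type deviates, so pooling fails.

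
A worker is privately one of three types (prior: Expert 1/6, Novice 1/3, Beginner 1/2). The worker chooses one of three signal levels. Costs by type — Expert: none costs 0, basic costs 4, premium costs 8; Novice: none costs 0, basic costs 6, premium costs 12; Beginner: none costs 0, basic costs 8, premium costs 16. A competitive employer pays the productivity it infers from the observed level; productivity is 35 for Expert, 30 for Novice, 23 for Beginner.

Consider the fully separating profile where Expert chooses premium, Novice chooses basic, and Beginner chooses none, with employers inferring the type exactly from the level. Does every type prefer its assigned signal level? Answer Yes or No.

Yes

Separating wages: premium → 35, basic → 30, none → 23.
Expert (assigned premium): none: 23 − 0 = 23; basic: 30 − 4 = 26; premium: 35 − 8 = 27. Expert stays.
Novice (assigned basic): none: 23 − 0 = 23; basic: 30 − 6 = 24; premium: 35 − 12 = 23. Novice stays.
Beginner (assigned none): none: 23 − 0 = 23; basic: 30 − 8 = 22; premium: 35 − 16 = 19. Beginner stays.
Every type prefers its assigned level; separation holds.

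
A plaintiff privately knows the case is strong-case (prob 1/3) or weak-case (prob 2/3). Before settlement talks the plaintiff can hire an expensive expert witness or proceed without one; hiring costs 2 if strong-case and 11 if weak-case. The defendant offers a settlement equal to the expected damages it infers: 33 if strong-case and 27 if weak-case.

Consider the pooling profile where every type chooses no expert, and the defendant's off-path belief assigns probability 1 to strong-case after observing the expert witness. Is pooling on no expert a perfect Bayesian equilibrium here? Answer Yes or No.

On path, the defendant holds the prior and pays 1/3·33 + 2/3·27 = 29. Off path (the expert witness), believing strong-case, it pays 33.
strong-case: no expert nets 29; the expert witness nets 33 − 2 = 31. strong-case would deviate.
weak-case: no expert nets 29; the expert witness nets 33 − 11 = 22. weak-case stays.
A type deviates, so pooling fails.

No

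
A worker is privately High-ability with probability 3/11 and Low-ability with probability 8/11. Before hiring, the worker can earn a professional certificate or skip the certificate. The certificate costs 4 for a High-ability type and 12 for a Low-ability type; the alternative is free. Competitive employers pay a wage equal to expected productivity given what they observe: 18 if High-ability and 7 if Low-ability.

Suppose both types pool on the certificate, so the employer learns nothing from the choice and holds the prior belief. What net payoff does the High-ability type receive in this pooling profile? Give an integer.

6

Pooled wage = 3/11·18 + 8/11·7 = 10.
High-ability pays cost 4 for the certificate, so net payoff = 10 − 4 = 6.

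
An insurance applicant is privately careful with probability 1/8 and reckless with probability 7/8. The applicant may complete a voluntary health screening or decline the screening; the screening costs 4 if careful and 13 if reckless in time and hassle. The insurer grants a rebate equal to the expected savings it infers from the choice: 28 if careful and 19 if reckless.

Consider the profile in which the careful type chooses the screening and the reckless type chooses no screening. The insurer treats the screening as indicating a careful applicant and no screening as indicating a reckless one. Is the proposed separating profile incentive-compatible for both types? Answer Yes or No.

Yes

Under these beliefs, the screening earns rebate 28 and no screening earns rebate 19.
careful: the screening nets 28 − 4 = 24; no screening nets 19. careful prefers the screening.
reckless: the screening nets 28 − 13 = 15; no screening nets 19. reckless prefers no screening.
Neither type deviates, so the separating profile is an equilibrium.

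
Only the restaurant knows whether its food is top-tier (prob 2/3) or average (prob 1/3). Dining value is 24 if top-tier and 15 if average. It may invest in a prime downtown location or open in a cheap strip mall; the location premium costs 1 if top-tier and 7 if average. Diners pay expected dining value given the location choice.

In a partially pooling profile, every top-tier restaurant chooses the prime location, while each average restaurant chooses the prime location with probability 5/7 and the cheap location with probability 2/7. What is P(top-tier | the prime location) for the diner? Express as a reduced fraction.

14/19

P(the prime location) = (2/3)·1 + (1/3)·(5/7) = 19/21.
By Bayes' rule, P(top-tier | the prime location) = (2/3) / (19/21) = 14/19.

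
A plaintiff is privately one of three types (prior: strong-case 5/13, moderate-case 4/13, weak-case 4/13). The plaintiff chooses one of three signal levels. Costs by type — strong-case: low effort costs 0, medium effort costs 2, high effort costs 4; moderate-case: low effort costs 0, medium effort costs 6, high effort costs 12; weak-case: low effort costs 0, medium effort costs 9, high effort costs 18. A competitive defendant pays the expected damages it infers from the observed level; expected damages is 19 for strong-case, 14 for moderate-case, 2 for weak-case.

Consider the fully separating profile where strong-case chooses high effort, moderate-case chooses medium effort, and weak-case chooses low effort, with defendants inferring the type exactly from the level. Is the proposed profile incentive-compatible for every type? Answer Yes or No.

Separating settlements: high effort → 19, medium effort → 14, low effort → 2.
strong-case (assigned high effort): low effort: 2 − 0 = 2; medium effort: 14 − 2 = 12; high effort: 19 − 4 = 15. strong-case stays.
moderate-case (assigned medium effort): low effort: 2 − 0 = 2; medium effort: 14 − 6 = 8; high effort: 19 − 12 = 7. moderate-case stays.
weak-case (assigned low effort): low effort: 2 − 0 = 2; medium effort: 14 − 9 = 5; high effort: 19 − 18 = 1. weak-case prefers medium effort.
At least one type deviates; the separating profile fails.

No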